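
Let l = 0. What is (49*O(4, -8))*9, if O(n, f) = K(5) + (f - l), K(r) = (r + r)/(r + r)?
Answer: -3087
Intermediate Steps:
K(r) = 1 (K(r) = (2*r)/((2*r)) = (2*r)*(1/(2*r)) = 1)
O(n, f) = 1 + f (O(n, f) = 1 + (f - 1*0) = 1 + (f + 0) = 1 + f)
(49*O(4, -8))*9 = (49*(1 - 8))*9 = (49*(-7))*9 = -343*9 = -3087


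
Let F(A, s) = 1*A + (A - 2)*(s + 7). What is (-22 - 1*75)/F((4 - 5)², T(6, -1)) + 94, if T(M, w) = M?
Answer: 1225/12 ≈ 102.08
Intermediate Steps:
F(A, s) = A + (-2 + A)*(7 + s)
(-22 - 1*75)/F((4 - 5)², T(6, -1)) + 94 = (-22 - 1*75)/(-14 - 2*6 + 8*(4 - 5)² + (4 - 5)²*6) + 94 = (-22 - 75)/(-14 - 12 + 8*(-1)² + (-1)²*6) + 94 = -97/(-14 - 12 + 8*1 + 1*6) + 94 = -97/(-14 - 12 + 8 + 6) + 94 = -97/(-12) + 94 = -97*(-1/12) + 94 = 97/12 + 94 = 1225/12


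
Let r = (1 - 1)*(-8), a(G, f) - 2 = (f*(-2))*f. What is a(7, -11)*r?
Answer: 0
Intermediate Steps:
a(G, f) = 2 - 2*f**2 (a(G, f) = 2 + (f*(-2))*f = 2 + (-2*f)*f = 2 - 2*f**2)
r = 0 (r = 0*(-8) = 0)
a(7, -11)*r = (2 - 2*(-11)**2)*0 = (2 - 2*121)*0 = (2 - 242)*0 = -240*0 = 0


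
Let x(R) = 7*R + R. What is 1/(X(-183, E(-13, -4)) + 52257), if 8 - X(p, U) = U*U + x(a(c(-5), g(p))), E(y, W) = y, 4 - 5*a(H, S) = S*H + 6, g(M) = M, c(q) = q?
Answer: 5/267816 ≈ 1.8670e-5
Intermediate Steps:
a(H, S) = -⅖ - H*S/5 (a(H, S) = ⅘ - (S*H + 6)/5 = ⅘ - (H*S + 6)/5 = ⅘ - (6 + H*S)/5 = ⅘ + (-6/5 - H*S/5) = -⅖ - H*S/5)
x(R) = 8*R
X(p, U) = 56/5 - U² - 8*p (X(p, U) = 8 - (U*U + 8*(-⅖ - ⅕*(-5)*p)) = 8 - (U² + 8*(-⅖ + p)) = 8 - (U² + (-16/5 + 8*p)) = 8 - (-16/5 + U² + 8*p) = 8 + (16/5 - U² - 8*p) = 56/5 - U² - 8*p)
1/(X(-183, E(-13, -4)) + 52257) = 1/((56/5 - 1*(-13)² - 8*(-183)) + 52257) = 1/((56/5 - 1*169 + 1464) + 52257) = 1/((56/5 - 169 + 1464) + 52257) = 1/(6531/5 + 52257) = 1/(267816/5) = 5/267816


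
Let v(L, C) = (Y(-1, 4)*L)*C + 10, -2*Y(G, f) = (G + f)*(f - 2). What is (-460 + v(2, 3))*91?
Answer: -42588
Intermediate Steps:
Y(G, f) = -(-2 + f)*(G + f)/2 (Y(G, f) = -(G + f)*(f - 2)/2 = -(G + f)*(-2 + f)/2 = -(-2 + f)*(G + f)/2)
v(L, C) = 10 - 3*C*L (v(L, C) = ((-1 + 4 - 1/2*4**2 - 1/2*(-1)*4)*L)*C + 10 = ((-1 + 4 - 1/2*16 + 2)*L)*C + 10 = ((-1 + 4 - 8 + 2)*L)*C + 10 = (-3*L)*C + 10 = -3*C*L + 10 = 10 - 3*C*L)
(-460 + v(2, 3))*91 = (-460 + (10 - 3*3*2))*91 = (-460 + (10 - 18))*91 = (-460 - 8)*91 = -468*91 = -42588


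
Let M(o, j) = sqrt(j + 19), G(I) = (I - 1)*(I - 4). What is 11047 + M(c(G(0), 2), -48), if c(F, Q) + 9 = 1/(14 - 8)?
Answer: 11047 + I*sqrt(29) ≈ 11047.0 + 5.3852*I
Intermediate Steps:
G(I) = (-1 + I)*(-4 + I)
c(F, Q) = -53/6 (c(F, Q) = -9 + 1/(14 - 8) = -9 + 1/6 = -53/6)
M(o, j) = sqrt(19 + j)
11047 + M(c(G(0), 2), -48) = 11047 + sqrt(19 - 48) = 11047 + sqrt(-29) = 11047 + I*sqrt(29)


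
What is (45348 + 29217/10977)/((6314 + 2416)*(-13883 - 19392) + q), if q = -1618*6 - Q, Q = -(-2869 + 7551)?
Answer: -165938071/1062924044384 ≈ -0.00015611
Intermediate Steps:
Q = -4682 (Q = -1*4682 = -4682)
q = -5026 (q = -1618*6 - 1*(-4682) = -9708 + 4682 = -5026)
(45348 + 29217/10977)/((6314 + 2416)*(-13883 - 19392) + q) = (45348 + 29217/10977)/((6314 + 2416)*(-13883 - 19392) - 5026) = (45348 + 29217*(1/10977))/(8730*(-33275) - 5026) = (45348 + 9739/3659)/(-290490750 - 5026) = (165938071/3659)/(-290495776) = (165938071/3659)*(-1/290495776) = -165938071/1062924044384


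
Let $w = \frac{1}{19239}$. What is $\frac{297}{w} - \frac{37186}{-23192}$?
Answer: $\frac{66259365461}{11596} \approx 5.714 \cdot 10^{6}$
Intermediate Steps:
$w = \frac{1}{19239} \approx 5.1978 \cdot 10^{-5}$
$\frac{297}{w} - \frac{37186}{-23192} = 297 \frac{1}{\frac{1}{19239}} - \frac{37186}{-23192} = 297 \cdot 19239 - - \frac{18593}{11596} = 5713983 + \frac{18593}{11596} = \frac{66259365461}{11596}$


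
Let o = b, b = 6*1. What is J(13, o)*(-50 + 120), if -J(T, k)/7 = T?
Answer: -6370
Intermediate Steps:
b = 6
o = 6
J(T, k) = -7*T
J(13, o)*(-50 + 120) = (-7*13)*(-50 + 120) = -91*70 = -6370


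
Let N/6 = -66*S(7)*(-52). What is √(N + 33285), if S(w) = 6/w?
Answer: √2495829/7 ≈ 225.69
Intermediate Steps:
N = 123552/7 (N = 6*(-396/7*(-52)) = 6*(20592/7) = 123552/7 ≈ 17650.)
√(N + 33285) = √(123552/7 + 33285) = √(356547/7) = √2495829/7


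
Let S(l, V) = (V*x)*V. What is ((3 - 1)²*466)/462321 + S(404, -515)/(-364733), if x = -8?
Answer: 981632560112/168623725293 ≈ 5.8214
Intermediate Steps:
S(l, V) = -8*V² (S(l, V) = (V*(-8))*V = (-8*V)*V = -8*V²)
((3 - 1)²*466)/462321 + S(404, -515)/(-364733) = ((3 - 1)²*466)/462321 - 8*(-515)²/(-364733) = (2²*466)*(1/462321) - 8*265225*(-1/364733) = (4*466)*(1/462321) - 2121800*(-1/364733) = 1864*(1/462321) + 2121800/364733 = 1864/462321 + 2121800/364733 = 981632560112/168623725293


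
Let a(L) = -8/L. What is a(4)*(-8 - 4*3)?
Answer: 40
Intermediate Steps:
a(4)*(-8 - 4*3) = (-8/4)*(-8 - 4*3) = (-8*¼)*(-8 - 12) = -2*(-20) = 40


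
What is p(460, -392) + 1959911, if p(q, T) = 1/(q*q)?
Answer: 414717167601/211600 ≈ 1.9599e+6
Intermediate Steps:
p(q, T) = q**(-2) (p(q, T) = 1/(q**2) = q**(-2))
p(460, -392) + 1959911 = 460**(-2) + 1959911 = 1/211600 + 1959911 = 414717167601/211600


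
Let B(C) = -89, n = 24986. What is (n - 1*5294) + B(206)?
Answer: 19603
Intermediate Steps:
(n - 1*5294) + B(206) = (24986 - 1*5294) - 89 = (24986 - 5294) - 89 = 19692 - 89 = 19603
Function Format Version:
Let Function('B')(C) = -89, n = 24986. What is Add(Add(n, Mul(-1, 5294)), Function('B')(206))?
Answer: 19603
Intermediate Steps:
Add(Add(n, Mul(-1, 5294)), Function('B')(206)) = Add(Add(24986, Mul(-1, 5294)), -89) = Add(Add(24986, -5294), -89) = Add(19692, -89) = 19603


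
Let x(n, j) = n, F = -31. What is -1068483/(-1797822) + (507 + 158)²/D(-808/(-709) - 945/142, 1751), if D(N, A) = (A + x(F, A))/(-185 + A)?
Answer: 1596201730457/3964428 ≈ 4.0263e+5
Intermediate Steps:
D(N, A) = (-31 + A)/(-185 + A) (D(N, A) = (A - 31)/(-185 + A) = (-31 + A)/(-185 + A))
-1068483/(-1797822) + (507 + 158)²/D(-808/(-709) - 945/142, 1751) = -1068483/(-1797822) + (507 + 158)²/(((-31 + 1751)/(-185 + 1751))) = -1068483*(-1/1797822) + 665²/((1720/1566)) = 27397/46098 + 442225/(((1/1566)*1720)) = 27397/46098 + 442225/(860/783) = 27397/46098 + 442225*(783/860) = 27397/46098 + 69252435/172 = 1596201730457/3964428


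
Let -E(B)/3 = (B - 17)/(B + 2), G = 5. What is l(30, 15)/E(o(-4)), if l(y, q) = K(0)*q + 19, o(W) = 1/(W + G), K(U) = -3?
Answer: -13/8 ≈ -1.6250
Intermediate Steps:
o(W) = 1/(5 + W) (o(W) = 1/(W + 5) = 1/(5 + W))
E(B) = -3*(-17 + B)/(2 + B) (E(B) = -3*(B - 17)/(B + 2) = -3*(-17 + B)/(2 + B))
l(y, q) = 19 - 3*q (l(y, q) = -3*q + 19 = 19 - 3*q)
l(30, 15)/E(o(-4)) = (19 - 3*15)/((3*(17 - 1/(5 - 4))/(2 + 1/(5 - 4)))) = (19 - 45)/((3*(17 - 1/1)/(2 + 1/1))) = -26*(2 + 1)/(3*(17 - 1*1)) = -26/(17 - 1) = -26/(3*(1/3)*16) = -26/16 = -26*1/16 = -13/8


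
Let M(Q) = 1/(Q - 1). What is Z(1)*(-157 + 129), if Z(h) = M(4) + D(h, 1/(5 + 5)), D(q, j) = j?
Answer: -182/15 ≈ -12.133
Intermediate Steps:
M(Q) = 1/(-1 + Q)
Z(h) = 13/30 (Z(h) = 1/(-1 + 4) + 1/(5 + 5) = 1/3 + 1/10 = 13/30)
Z(1)*(-157 + 129) = 13*(-157 + 129)/30 = (13/30)*(-28) = -182/15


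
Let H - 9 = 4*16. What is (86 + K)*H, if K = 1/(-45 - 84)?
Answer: 809789/129 ≈ 6277.4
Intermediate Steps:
H = 73 (H = 9 + 4*16 = 9 + 64 = 73)
K = -1/129 (K = 1/(-129) = -1/129 ≈ -0.0077519)
(86 + K)*H = (86 - 1/129)*73 = (11093/129)*73 = 809789/129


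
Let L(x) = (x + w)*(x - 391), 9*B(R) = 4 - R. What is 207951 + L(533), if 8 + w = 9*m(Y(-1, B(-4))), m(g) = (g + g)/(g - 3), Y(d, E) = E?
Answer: 5347071/19 ≈ 2.8143e+5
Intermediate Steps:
B(R) = 4/9 - R/9 (B(R) = (4 - R)/9 = 4/9 - R/9)
m(g) = 2*g/(-3 + g) (m(g) = (2*g)/(-3 + g) = 2*g/(-3 + g))
w = -296/19 (w = -8 + 9*(2*(4/9 - ⅑*(-4))/(-3 + (4/9 - ⅑*(-4)))) = -8 + 9*(2*(4/9 + 4/9)/(-3 + (4/9 + 4/9))) = -8 + 9*(2*(8/9)/(-3 + 8/9)) = -8 + 9*(2*(8/9)/(-19/9)) = -8 + 9*(2*(8/9)*(-9/19)) = -8 + 9*(-16/19) = -8 - 144/19 = -296/19 ≈ -15.579)
L(x) = (-391 + x)*(-296/19 + x) (L(x) = (x - 296/19)*(x - 391) = (-296/19 + x)*(-391 + x) = (-391 + x)*(-296/19 + x))
207951 + L(533) = 207951 + (115736/19 + 533² - 7725/19*533) = 207951 + (115736/19 + 284089 - 4117425/19) = 207951 + 1396002/19 = 5347071/19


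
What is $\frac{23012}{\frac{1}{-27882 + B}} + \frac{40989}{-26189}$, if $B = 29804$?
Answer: $\frac{1158314916107}{26189} \approx 4.4229 \cdot 10^{7}$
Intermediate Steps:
$\frac{23012}{\frac{1}{-27882 + B}} + \frac{40989}{-26189} = \frac{23012}{\frac{1}{-27882 + 29804}} + \frac{40989}{-26189} = \frac{23012}{\frac{1}{1922}} + 40989 \left(- \frac{1}{26189}\right) = 23012 \frac{1}{\frac{1}{1922}} - \frac{40989}{26189} = 23012 \cdot 1922 - \frac{40989}{26189} = 44229064 - \frac{40989}{26189} = \frac{1158314916107}{26189}$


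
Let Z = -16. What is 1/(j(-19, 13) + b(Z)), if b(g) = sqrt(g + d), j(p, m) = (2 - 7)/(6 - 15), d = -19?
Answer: 9/572 - 81*I*sqrt(35)/2860 ≈ 0.015734 - 0.16755*I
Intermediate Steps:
j(p, m) = 5/9 (j(p, m) = -5/(-9) = -5*(-1/9) = 5/9)
b(g) = sqrt(-19 + g) (b(g) = sqrt(g - 19) = sqrt(-19 + g))
1/(j(-19, 13) + b(Z)) = 1/(5/9 + sqrt(-19 - 16)) = 1/(5/9 + sqrt(-35)) = 1/(5/9 + I*sqrt(35))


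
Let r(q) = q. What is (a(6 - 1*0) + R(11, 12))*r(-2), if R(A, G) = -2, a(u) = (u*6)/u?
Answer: -8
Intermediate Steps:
a(u) = 6 (a(u) = (6*u)/u = 6)
(a(6 - 1*0) + R(11, 12))*r(-2) = (6 - 2)*(-2) = 4*(-2) = -8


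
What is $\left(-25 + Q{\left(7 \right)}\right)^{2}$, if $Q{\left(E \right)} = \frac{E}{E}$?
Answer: $576$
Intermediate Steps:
$Q{\left(E \right)} = 1$
$\left(-25 + Q{\left(7 \right)}\right)^{2} = \left(-25 + 1\right)^{2} = \left(-24\right)^{2} = 576$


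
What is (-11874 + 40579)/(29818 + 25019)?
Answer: 28705/54837 ≈ 0.52346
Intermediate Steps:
(-11874 + 40579)/(29818 + 25019) = 28705/54837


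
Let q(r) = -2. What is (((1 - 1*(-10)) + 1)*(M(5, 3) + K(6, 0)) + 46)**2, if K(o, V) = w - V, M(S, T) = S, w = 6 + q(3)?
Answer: 23716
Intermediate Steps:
w = 4 (w = 6 - 2 = 4)
K(o, V) = 4 - V
(((1 - 1*(-10)) + 1)*(M(5, 3) + K(6, 0)) + 46)**2 = (((1 - 1*(-10)) + 1)*(5 + (4 - 1*0)) + 46)**2 = (((1 + 10) + 1)*(5 + (4 + 0)) + 46)**2 = ((11 + 1)*(5 + 4) + 46)**2 = (12*9 + 46)**2 = (108 + 46)**2 = 154**2 = 23716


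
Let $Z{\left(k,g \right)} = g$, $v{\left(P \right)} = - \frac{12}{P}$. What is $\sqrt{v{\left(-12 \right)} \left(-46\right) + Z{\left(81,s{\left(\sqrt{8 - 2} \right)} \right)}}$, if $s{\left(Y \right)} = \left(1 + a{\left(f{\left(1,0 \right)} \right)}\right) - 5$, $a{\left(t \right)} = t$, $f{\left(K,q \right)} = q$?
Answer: $5 i \sqrt{2} \approx 7.0711 i$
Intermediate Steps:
$s{\left(Y \right)} = -4$ ($s{\left(Y \right)} = \left(1 + 0\right) - 5 = 1 - 5 = -4$)
$\sqrt{v{\left(-12 \right)} \left(-46\right) + Z{\left(81,s{\left(\sqrt{8 - 2} \right)} \right)}} = \sqrt{- \frac{12}{-12} \left(-46\right) - 4} = \sqrt{\left(-12\right) \left(- \frac{1}{12}\right) \left(-46\right) - 4} = \sqrt{1 \left(-46\right) - 4} = \sqrt{-46 - 4} = \sqrt{-50} = 5 i \sqrt{2}$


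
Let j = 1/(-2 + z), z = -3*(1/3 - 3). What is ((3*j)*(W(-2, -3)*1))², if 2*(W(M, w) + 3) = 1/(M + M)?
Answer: 625/256 ≈ 2.4414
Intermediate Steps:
z = 8 (z = -3*(⅓ - 3) = -3*(-8/3) = 8)
W(M, w) = -3 + 1/(4*M) (W(M, w) = -3 + 1/(2*(M + M)) = -3 + 1/(2*((2*M))) = -3 + (1/(2*M))/2 = -3 + 1/(4*M))
j = ⅙ (j = 1/(-2 + 8) = 1/6 = ⅙ ≈ 0.16667)
((3*j)*(W(-2, -3)*1))² = ((3*(⅙))*((-3 + (¼)/(-2))*1))² = (((-3 + (¼)*(-½))*1)/2)² = (((-3 - ⅛)*1)/2)² = ((-25/8*1)/2)² = ((½)*(-25/8))² = (-25/16)² = 625/256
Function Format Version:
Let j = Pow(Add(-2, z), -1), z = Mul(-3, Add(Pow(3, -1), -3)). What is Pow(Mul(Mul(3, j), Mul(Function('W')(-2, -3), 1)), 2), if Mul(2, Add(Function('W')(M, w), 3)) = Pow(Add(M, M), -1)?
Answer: Rational(625, 256) ≈ 2.4414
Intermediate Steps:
z = 8 (z = Mul(-3, Add(Rational(1, 3), -3)) = Mul(-3, Rational(-8, 3)) = 8)
Function('W')(M, w) = Add(-3, Mul(Rational(1, 4), Pow(M, -1))) (Function('W')(M, w) = Add(-3, Mul(Rational(1, 2), Pow(Add(M, M), -1))) = Add(-3, Mul(Rational(1, 2), Pow(Mul(2, M), -1))) = Add(-3, Mul(Rational(1, 2), Mul(Rational(1, 2), Pow(M, -1)))) = Add(-3, Mul(Rational(1, 4), Pow(M, -1))))
j = Rational(1, 6) (j = Pow(Add(-2, 8), -1) = Pow(6, -1) = Rational(1, 6) ≈ 0.16667)
Pow(Mul(Mul(3, j), Mul(Function('W')(-2, -3), 1)), 2) = Pow(Mul(Mul(3, Rational(1, 6)), Mul(Add(-3, Mul(Rational(1, 4), Pow(-2, -1))), 1)), 2) = Pow(Mul(Rational(1, 2), Mul(Add(-3, Mul(Rational(1, 4), Rational(-1, 2))), 1)), 2) = Pow(Mul(Rational(1, 2), Mul(Add(-3, Rational(-1, 8)), 1)), 2) = Pow(Mul(Rational(1, 2), Mul(Rational(-25, 8), 1)), 2) = Pow(Mul(Rational(1, 2), Rational(-25, 8)), 2) = Pow(Rational(-25, 16), 2) = Rational(625, 256)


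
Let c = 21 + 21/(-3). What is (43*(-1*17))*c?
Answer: -10234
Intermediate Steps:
c = 14 (c = 21 + 21*(-⅓) = 21 - 7 = 14)
(43*(-1*17))*c = (43*(-1*17))*14 = (43*(-17))*14 = -731*14 = -10234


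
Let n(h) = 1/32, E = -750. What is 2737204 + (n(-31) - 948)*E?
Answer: 55170889/16 ≈ 3.4482e+6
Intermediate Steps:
n(h) = 1/32
2737204 + (n(-31) - 948)*E = 2737204 + (1/32 - 948)*(-750) = 2737204 - 30335/32*(-750) = 2737204 + 11375625/16 = 55170889/16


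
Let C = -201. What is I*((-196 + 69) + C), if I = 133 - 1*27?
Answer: -34768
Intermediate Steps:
I = 106 (I = 133 - 27 = 106)
I*((-196 + 69) + C) = 106*((-196 + 69) - 201) = 106*(-127 - 201) = 106*(-328) = -34768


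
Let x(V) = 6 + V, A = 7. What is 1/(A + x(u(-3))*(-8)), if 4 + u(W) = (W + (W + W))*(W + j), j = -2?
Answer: -1/369 ≈ -0.0027100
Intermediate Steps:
u(W) = -4 + 3*W*(-2 + W) (u(W) = -4 + (W + (W + W))*(W - 2) = -4 + (W + 2*W)*(-2 + W) = -4 + (3*W)*(-2 + W) = -4 + 3*W*(-2 + W))
1/(A + x(u(-3))*(-8)) = 1/(7 + (6 + (-4 - 6*(-3) + 3*(-3)**2))*(-8)) = 1/(7 + (6 + (-4 + 18 + 3*9))*(-8)) = 1/(7 + (6 + (-4 + 18 + 27))*(-8)) = 1/(7 + (6 + 41)*(-8)) = 1/(7 + 47*(-8)) = 1/(7 - 376) = 1/(-369) = -1/369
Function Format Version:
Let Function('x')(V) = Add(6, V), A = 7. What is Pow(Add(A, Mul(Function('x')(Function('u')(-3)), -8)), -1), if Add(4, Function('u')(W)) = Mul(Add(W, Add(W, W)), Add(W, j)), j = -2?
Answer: Rational(-1, 369) ≈ -0.0027100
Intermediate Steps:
Function('u')(W) = Add(-4, Mul(3, W, Add(-2, W))) (Function('u')(W) = Add(-4, Mul(Add(W, Add(W, W)), Add(W, -2))) = Add(-4, Mul(Add(W, Mul(2, W)), Add(-2, W))) = Add(-4, Mul(Mul(3, W), Add(-2, W))) = Add(-4, Mul(3, W, Add(-2, W))))
Pow(Add(A, Mul(Function('x')(Function('u')(-3)), -8)), -1) = Pow(Add(7, Mul(Add(6, Add(-4, Mul(-6, -3), Mul(3, Pow(-3, 2)))), -8)), -1) = Pow(Add(7, Mul(Add(6, Add(-4, 18, Mul(3, 9))), -8)), -1) = Pow(Add(7, Mul(Add(6, Add(-4, 18, 27)), -8)), -1) = Pow(Add(7, Mul(Add(6, 41), -8)), -1) = Pow(Add(7, Mul(47, -8)), -1) = Pow(Add(7, -376), -1) = Pow(-369, -1) = Rational(-1, 369)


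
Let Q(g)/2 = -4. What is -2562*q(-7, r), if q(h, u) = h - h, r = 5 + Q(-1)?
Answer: 0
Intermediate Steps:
Q(g) = -8 (Q(g) = 2*(-4) = -8)
r = -3 (r = 5 - 8 = -3)
q(h, u) = 0
-2562*q(-7, r) = -2562*0 = 0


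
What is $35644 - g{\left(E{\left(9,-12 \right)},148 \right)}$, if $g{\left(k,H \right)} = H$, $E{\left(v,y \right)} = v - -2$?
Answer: $35496$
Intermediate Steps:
$E{\left(v,y \right)} = 2 + v$ ($E{\left(v,y \right)} = v + 2 = 2 + v$)
$35644 - g{\left(E{\left(9,-12 \right)},148 \right)} = 35644 - 148 = 35496$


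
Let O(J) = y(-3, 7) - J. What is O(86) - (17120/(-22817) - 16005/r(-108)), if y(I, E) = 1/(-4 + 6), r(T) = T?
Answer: -191343101/821412 ≈ -232.94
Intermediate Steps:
y(I, E) = 1/2
O(J) = 1/2 - J
O(86) - (17120/(-22817) - 16005/r(-108)) = (1/2 - 1*86) - (17120/(-22817) - 16005/(-108)) = (1/2 - 86) - (17120*(-1/22817) - 16005*(-1/108)) = -171/2 - (-17120/22817 + 5335/36) = -171/2 - 1*121112375/821412 = -171/2 - 121112375/821412 = -191343101/821412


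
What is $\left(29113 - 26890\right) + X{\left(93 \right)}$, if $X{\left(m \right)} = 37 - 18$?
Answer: $2242$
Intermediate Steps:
$X{\left(m \right)} = 19$ ($X{\left(m \right)} = 37 - 18 = 19$)
$\left(29113 - 26890\right) + X{\left(93 \right)} = \left(29113 - 26890\right) + 19 = 2223 + 19 = 2242$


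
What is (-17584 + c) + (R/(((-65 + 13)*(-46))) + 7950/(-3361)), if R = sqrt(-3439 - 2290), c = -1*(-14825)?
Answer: -9280949/3361 + I*sqrt(5729)/2392 ≈ -2761.4 + 0.031643*I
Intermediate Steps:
c = 14825
R = I*sqrt(5729) (R = sqrt(-5729) = I*sqrt(5729) ≈ 75.69*I)
(-17584 + c) + (R/(((-65 + 13)*(-46))) + 7950/(-3361)) = (-17584 + 14825) + ((I*sqrt(5729))/(((-65 + 13)*(-46))) + 7950/(-3361)) = -2759 + ((I*sqrt(5729))/((-52*(-46))) + 7950*(-1/3361)) = -2759 + ((I*sqrt(5729))/2392 - 7950/3361) = -2759 + ((I*sqrt(5729))*(1/2392) - 7950/3361) = -2759 + (I*sqrt(5729)/2392 - 7950/3361) = -2759 + (-7950/3361 + I*sqrt(5729)/2392) = -9280949/3361 + I*sqrt(5729)/2392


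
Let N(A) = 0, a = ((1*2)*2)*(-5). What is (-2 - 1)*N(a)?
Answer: 0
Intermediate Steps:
a = -20 (a = (2*2)*(-5) = 4*(-5) = -20)
(-2 - 1)*N(a) = (-2 - 1)*0 = -3*0 = 0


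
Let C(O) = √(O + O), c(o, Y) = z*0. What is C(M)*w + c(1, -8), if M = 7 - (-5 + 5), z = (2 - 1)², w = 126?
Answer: 126*√14 ≈ 471.45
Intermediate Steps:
z = 1 (z = 1² = 1)
M = 7 (M = 7 - 1*0 = 7 + 0 = 7)
c(o, Y) = 0 (c(o, Y) = 1*0 = 0)
C(O) = √2*√O (C(O) = √(2*O) = √2*√O)
C(M)*w + c(1, -8) = (√2*√7)*126 + 0 = √14*126 + 0 = 126*√14 + 0 = 126*√14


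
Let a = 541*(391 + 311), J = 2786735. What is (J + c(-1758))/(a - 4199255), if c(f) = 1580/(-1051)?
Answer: -2928856905/4014266123 ≈ -0.72961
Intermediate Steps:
c(f) = -1580/1051 (c(f) = 1580*(-1/1051) = -1580/1051)
a = 379782 (a = 541*702 = 379782)
(J + c(-1758))/(a - 4199255) = (2786735 - 1580/1051)/(379782 - 4199255) = (2928856905/1051)/(-3819473) = (2928856905/1051)*(-1/3819473) = -2928856905/4014266123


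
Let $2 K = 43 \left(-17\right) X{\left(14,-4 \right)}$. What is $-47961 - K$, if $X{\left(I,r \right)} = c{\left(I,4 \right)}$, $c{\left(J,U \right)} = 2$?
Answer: $-47230$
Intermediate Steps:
$X{\left(I,r \right)} = 2$
$K = -731$ ($K = \frac{43 \left(-17\right) 2}{2} = \frac{\left(-731\right) 2}{2} = \frac{1}{2} \left(-1462\right) = -731$)
$-47961 - K = -47961 - -731 = -47961 + 731 = -47230$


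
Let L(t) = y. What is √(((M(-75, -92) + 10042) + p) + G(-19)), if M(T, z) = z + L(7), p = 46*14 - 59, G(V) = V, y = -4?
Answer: 12*√73 ≈ 102.53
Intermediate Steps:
L(t) = -4
p = 585 (p = 644 - 59 = 585)
M(T, z) = -4 + z (M(T, z) = z - 4 = -4 + z)
√(((M(-75, -92) + 10042) + p) + G(-19)) = √((((-4 - 92) + 10042) + 585) - 19) = √(((-96 + 10042) + 585) - 19) = √((9946 + 585) - 19) = √(10531 - 19) = √10512 = 12*√73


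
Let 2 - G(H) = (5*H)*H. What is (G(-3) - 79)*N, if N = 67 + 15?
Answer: -10004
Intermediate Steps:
G(H) = 2 - 5*H² (G(H) = 2 - 5*H*H = 2 - 5*H²)
N = 82
(G(-3) - 79)*N = ((2 - 5*(-3)²) - 79)*82 = ((2 - 5*9) - 79)*82 = ((2 - 45) - 79)*82 = (-43 - 79)*82 = -122*82 = -10004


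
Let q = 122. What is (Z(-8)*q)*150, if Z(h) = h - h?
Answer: 0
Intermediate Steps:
Z(h) = 0
(Z(-8)*q)*150 = (0*122)*150 = 0*150 = 0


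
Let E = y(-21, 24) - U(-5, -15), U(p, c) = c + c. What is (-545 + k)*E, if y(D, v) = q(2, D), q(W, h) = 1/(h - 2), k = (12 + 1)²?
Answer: -259064/23 ≈ -11264.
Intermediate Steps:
k = 169 (k = 13² = 169)
q(W, h) = 1/(-2 + h)
y(D, v) = 1/(-2 + D)
U(p, c) = 2*c
E = 689/23 (E = 1/(-2 - 21) - 2*(-15) = 1/(-23) - 1*(-30) = -1/23 + 30 = 689/23 ≈ 29.957)
(-545 + k)*E = (-545 + 169)*(689/23) = -376*689/23 = -259064/23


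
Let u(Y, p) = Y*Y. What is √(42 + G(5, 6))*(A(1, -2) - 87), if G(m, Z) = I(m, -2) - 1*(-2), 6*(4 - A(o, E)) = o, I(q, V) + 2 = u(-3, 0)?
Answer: -499*√51/6 ≈ -593.93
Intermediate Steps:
u(Y, p) = Y²
I(q, V) = 7 (I(q, V) = -2 + (-3)² = -2 + 9 = 7)
A(o, E) = 4 - o/6
G(m, Z) = 9 (G(m, Z) = 7 - 1*(-2) = 7 + 2 = 9)
√(42 + G(5, 6))*(A(1, -2) - 87) = √(42 + 9)*((4 - ⅙*1) - 87) = √51*((4 - ⅙) - 87) = √51*(23/6 - 87) = √51*(-499/6) = -499*√51/6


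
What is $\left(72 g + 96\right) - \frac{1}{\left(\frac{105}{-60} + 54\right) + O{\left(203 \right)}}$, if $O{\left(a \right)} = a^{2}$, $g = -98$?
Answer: $- \frac{1148713204}{165045} \approx -6960.0$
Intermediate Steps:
$\left(72 g + 96\right) - \frac{1}{\left(\frac{105}{-60} + 54\right) + O{\left(203 \right)}} = \left(72 \left(-98\right) + 96\right) - \frac{1}{\left(\frac{105}{-60} + 54\right) + 203^{2}} = \left(-7056 + 96\right) - \frac{1}{\left(105 \left(- \frac{1}{60}\right) + 54\right) + 41209} = -6960 - \frac{1}{\left(- \frac{7}{4} + 54\right) + 41209} = -6960 - \frac{1}{\frac{209}{4} + 41209} = -6960 - \frac{1}{\frac{165045}{4}} = -6960 - \frac{4}{165045} = - \frac{1148713204}{165045}$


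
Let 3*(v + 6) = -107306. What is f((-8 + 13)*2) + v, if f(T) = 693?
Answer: -105245/3 ≈ -35082.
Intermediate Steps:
v = -107324/3 (v = -6 + (⅓)*(-107306) = -6 - 107306/3 = -107324/3 ≈ -35775.)
f((-8 + 13)*2) + v = 693 - 107324/3 = -105245/3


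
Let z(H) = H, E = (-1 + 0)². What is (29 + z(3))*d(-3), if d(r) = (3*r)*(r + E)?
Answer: 576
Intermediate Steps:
E = 1 (E = (-1)² = 1)
d(r) = 3*r*(1 + r) (d(r) = (3*r)*(r + 1) = (3*r)*(1 + r) = 3*r*(1 + r))
(29 + z(3))*d(-3) = (29 + 3)*(3*(-3)*(1 - 3)) = 32*(3*(-3)*(-2)) = 32*18 = 576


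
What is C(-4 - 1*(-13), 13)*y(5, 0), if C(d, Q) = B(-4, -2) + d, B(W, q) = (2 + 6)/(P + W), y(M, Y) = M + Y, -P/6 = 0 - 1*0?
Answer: 35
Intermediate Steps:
P = 0 (P = -6*(0 - 1*0) = -6*(0 + 0) = -6*0 = 0)
B(W, q) = 8/W (B(W, q) = (2 + 6)/(0 + W) = 8/W)
C(d, Q) = -2 + d (C(d, Q) = 8/(-4) + d = 8*(-1/4) + d = -2 + d)
C(-4 - 1*(-13), 13)*y(5, 0) = (-2 + (-4 - 1*(-13)))*(5 + 0) = (-2 + (-4 + 13))*5 = (-2 + 9)*5 = 7*5 = 35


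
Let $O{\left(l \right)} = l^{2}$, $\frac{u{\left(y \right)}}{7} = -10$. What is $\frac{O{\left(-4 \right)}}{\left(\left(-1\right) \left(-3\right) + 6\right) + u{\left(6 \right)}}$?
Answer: $- \frac{16}{61} \approx -0.2623$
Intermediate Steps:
$u{\left(y \right)} = -70$ ($u{\left(y \right)} = 7 \left(-10\right) = -70$)
$\frac{O{\left(-4 \right)}}{\left(\left(-1\right) \left(-3\right) + 6\right) + u{\left(6 \right)}} = \frac{\left(-4\right)^{2}}{\left(\left(-1\right) \left(-3\right) + 6\right) - 70} = \frac{1}{\left(3 + 6\right) - 70} \cdot 16 = \frac{1}{9 - 70} \cdot 16 = \frac{1}{-61} \cdot 16 = \left(- \frac{1}{61}\right) 16 = - \frac{16}{61}$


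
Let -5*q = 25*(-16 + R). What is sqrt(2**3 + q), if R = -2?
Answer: 7*sqrt(2) ≈ 9.8995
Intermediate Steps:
q = 90 (q = -5*(-16 - 2) = -5*(-18) = -1/5*(-450) = 90)
sqrt(2**3 + q) = sqrt(2**3 + 90) = sqrt(8 + 90) = sqrt(98) = 7*sqrt(2)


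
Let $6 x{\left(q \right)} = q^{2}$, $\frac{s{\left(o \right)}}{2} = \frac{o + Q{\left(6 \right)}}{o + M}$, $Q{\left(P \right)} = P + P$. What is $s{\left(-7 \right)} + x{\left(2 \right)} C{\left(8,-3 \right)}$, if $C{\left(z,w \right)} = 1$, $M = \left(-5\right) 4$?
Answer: $\frac{8}{27} \approx 0.2963$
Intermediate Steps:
$M = -20$
$Q{\left(P \right)} = 2 P$
$s{\left(o \right)} = \frac{2 \left(12 + o\right)}{-20 + o}$ ($s{\left(o \right)} = 2 \frac{o + 2 \cdot 6}{o - 20} = 2 \frac{o + 12}{-20 + o} = 2 \frac{12 + o}{-20 + o} = \frac{2 \left(12 + o\right)}{-20 + o}$)
$x{\left(q \right)} = \frac{q^{2}}{6}$
$s{\left(-7 \right)} + x{\left(2 \right)} C{\left(8,-3 \right)} = \frac{2 \left(12 - 7\right)}{-20 - 7} + \frac{2^{2}}{6} \cdot 1 = 2 \frac{1}{-27} \cdot 5 + \frac{1}{6} \cdot 4 \cdot 1 = 2 \left(- \frac{1}{27}\right) 5 + \frac{2}{3} \cdot 1 = - \frac{10}{27} + \frac{2}{3} = \frac{8}{27}$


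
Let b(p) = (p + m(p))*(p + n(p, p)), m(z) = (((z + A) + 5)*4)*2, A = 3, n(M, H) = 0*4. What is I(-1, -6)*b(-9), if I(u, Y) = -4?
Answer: -612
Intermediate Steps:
n(M, H) = 0
m(z) = 64 + 8*z (m(z) = (((z + 3) + 5)*4)*2 = (((3 + z) + 5)*4)*2 = ((8 + z)*4)*2 = (32 + 4*z)*2 = 64 + 8*z)
b(p) = p*(64 + 9*p) (b(p) = (p + (64 + 8*p))*(p + 0) = (64 + 9*p)*p = p*(64 + 9*p))
I(-1, -6)*b(-9) = -(-36)*(64 + 9*(-9)) = -(-36)*(64 - 81) = -(-36)*(-17) = -4*153 = -612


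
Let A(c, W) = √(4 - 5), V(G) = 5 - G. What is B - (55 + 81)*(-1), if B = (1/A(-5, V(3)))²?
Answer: 135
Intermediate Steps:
A(c, W) = I (A(c, W) = √(-1) = I)
B = -1 (B = (1/I)² = (-I)² = -1)
B - (55 + 81)*(-1) = -1 - (55 + 81)*(-1) = -1 - 136*(-1) = -1 - 1*(-136) = -1 + 136 = 135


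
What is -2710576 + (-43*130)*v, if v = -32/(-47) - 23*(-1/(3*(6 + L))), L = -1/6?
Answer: -895448780/329 ≈ -2.7217e+6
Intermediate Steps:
L = -⅙ (L = -1*⅙ = -⅙ ≈ -0.16667)
v = 3282/1645 (v = -32/(-47) - 23*(-1/(3*(6 - ⅙))) = -32*(-1/47) - 23/((-3*35/6)) = 32/47 - 23/(-35/2) = 32/47 - 23*(-2/35) = 32/47 + 46/35 = 3282/1645 ≈ 1.9951)
-2710576 + (-43*130)*v = -2710576 - 43*130*(3282/1645) = -2710576 - 5590*3282/1645 = -2710576 - 3669276/329 = -895448780/329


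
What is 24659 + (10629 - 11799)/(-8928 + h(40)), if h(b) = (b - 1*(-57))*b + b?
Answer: 61746721/2504 ≈ 24659.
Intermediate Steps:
h(b) = b + b*(57 + b) (h(b) = (b + 57)*b + b = (57 + b)*b + b = b*(57 + b) + b = b + b*(57 + b))
24659 + (10629 - 11799)/(-8928 + h(40)) = 24659 + (10629 - 11799)/(-8928 + 40*(58 + 40)) = 24659 - 1170/(-8928 + 40*98) = 24659 - 1170/(-8928 + 3920) = 24659 - 1170/(-5008) = 24659 - 1170*(-1/5008) = 24659 + 585/2504 = 61746721/2504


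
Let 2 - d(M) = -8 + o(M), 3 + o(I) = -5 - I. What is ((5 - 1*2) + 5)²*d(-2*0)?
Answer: 1152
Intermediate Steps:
o(I) = -8 - I (o(I) = -3 + (-5 - I) = -8 - I)
d(M) = 18 + M (d(M) = 2 - (-8 + (-8 - M)) = 2 - (-16 - M) = 2 + (16 + M) = 18 + M)
((5 - 1*2) + 5)²*d(-2*0) = ((5 - 1*2) + 5)²*(18 - 2*0) = ((5 - 2) + 5)²*(18 + 0) = (3 + 5)²*18 = 8²*18 = 64*18 = 1152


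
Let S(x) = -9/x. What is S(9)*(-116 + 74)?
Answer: 42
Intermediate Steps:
S(9)*(-116 + 74) = (-9/9)*(-116 + 74) = -9*1/9*(-42) = -1*(-42) = 42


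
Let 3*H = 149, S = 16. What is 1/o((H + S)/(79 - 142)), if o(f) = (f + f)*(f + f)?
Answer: 35721/155236 ≈ 0.23011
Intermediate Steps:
H = 149/3 (H = (⅓)*149 = 149/3 ≈ 49.667)
o(f) = 4*f² (o(f) = (2*f)*(2*f) = 4*f²)
1/o((H + S)/(79 - 142)) = 1/(4*((149/3 + 16)/(79 - 142))²) = 1/(4*((197/3)/(-63))²) = 1/(4*((197/3)*(-1/63))²) = 1/(4*(-197/189)²) = 1/(4*(38809/35721)) = 1/(155236/35721) = 35721/155236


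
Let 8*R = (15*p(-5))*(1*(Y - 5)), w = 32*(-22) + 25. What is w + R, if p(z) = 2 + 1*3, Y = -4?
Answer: -6107/8 ≈ -763.38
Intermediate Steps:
w = -679 (w = -704 + 25 = -679)
p(z) = 5 (p(z) = 2 + 3 = 5)
R = -675/8 (R = ((15*5)*(1*(-4 - 5)))/8 = (75*(1*(-9)))/8 = (75*(-9))/8 = (⅛)*(-675) = -675/8 ≈ -84.375)
w + R = -679 - 675/8 = -6107/8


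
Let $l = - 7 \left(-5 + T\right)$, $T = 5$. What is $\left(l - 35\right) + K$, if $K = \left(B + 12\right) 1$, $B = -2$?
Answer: $-25$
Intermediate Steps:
$l = 0$ ($l = - 7 \left(-5 + 5\right) = \left(-7\right) 0 = 0$)
$K = 10$ ($K = \left(-2 + 12\right) 1 = 10 \cdot 1 = 10$)
$\left(l - 35\right) + K = \left(0 - 35\right) + 10 = -35 + 10 = -25$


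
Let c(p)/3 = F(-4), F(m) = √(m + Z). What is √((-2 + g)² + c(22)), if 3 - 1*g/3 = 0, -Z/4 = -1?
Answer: 7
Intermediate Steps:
Z = 4 (Z = -4*(-1) = 4)
F(m) = √(4 + m) (F(m) = √(m + 4) = √(4 + m))
c(p) = 0 (c(p) = 3*√(4 - 4) = 3*√0 = 3*0 = 0)
g = 9 (g = 9 - 3*0 = 9 + 0 = 9)
√((-2 + g)² + c(22)) = √((-2 + 9)² + 0) = √(7² + 0) = √(49 + 0) = √49 = 7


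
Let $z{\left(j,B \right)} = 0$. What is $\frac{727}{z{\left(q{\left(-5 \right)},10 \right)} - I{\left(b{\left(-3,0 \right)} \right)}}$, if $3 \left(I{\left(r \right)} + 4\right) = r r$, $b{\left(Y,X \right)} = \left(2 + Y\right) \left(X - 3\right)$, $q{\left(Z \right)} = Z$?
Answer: $727$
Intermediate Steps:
$b{\left(Y,X \right)} = \left(-3 + X\right) \left(2 + Y\right)$ ($b{\left(Y,X \right)} = \left(2 + Y\right) \left(-3 + X\right) = \left(-3 + X\right) \left(2 + Y\right)$)
$I{\left(r \right)} = -4 + \frac{r^{2}}{3}$ ($I{\left(r \right)} = -4 + \frac{r r}{3} = -4 + \frac{r^{2}}{3}$)
$\frac{727}{z{\left(q{\left(-5 \right)},10 \right)} - I{\left(b{\left(-3,0 \right)} \right)}} = \frac{727}{0 - \left(-4 + \frac{\left(-6 - -9 + 2 \cdot 0 + 0 \left(-3\right)\right)^{2}}{3}\right)} = \frac{727}{0 - \left(-4 + \frac{\left(-6 + 9 + 0 + 0\right)^{2}}{3}\right)} = \frac{727}{0 - \left(-4 + \frac{3^{2}}{3}\right)} = \frac{727}{0 - \left(-4 + \frac{1}{3} \cdot 9\right)} = \frac{727}{0 - \left(-4 + 3\right)} = \frac{727}{0 - -1} = \frac{727}{0 + 1} = \frac{727}{1} = 727 \cdot 1 = 727$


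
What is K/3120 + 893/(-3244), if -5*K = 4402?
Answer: -3526361/6325800 ≈ -0.55746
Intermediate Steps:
K = -4402/5 (K = -⅕*4402 = -4402/5 ≈ -880.40)
K/3120 + 893/(-3244) = -4402/5/3120 + 893/(-3244) = -4402/5*1/3120 + 893*(-1/3244) = -2201/7800 - 893/3244 = -3526361/6325800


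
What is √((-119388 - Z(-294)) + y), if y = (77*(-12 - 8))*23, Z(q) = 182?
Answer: I*√154990 ≈ 393.69*I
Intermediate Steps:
y = -35420 (y = (77*(-20))*23 = -1540*23 = -35420)
√((-119388 - Z(-294)) + y) = √((-119388 - 1*182) - 35420) = √((-119388 - 182) - 35420) = √(-119570 - 35420) = √(-154990) = I*√154990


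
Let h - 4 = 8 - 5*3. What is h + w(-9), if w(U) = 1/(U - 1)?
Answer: -31/10 ≈ -3.1000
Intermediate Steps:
w(U) = 1/(-1 + U)
h = -3 (h = 4 + (8 - 5*3) = 4 + (8 - 15) = 4 - 7 = -3)
h + w(-9) = -3 + 1/(-1 - 9) = -3 + 1/(-10) = -3 - ⅒ = -31/10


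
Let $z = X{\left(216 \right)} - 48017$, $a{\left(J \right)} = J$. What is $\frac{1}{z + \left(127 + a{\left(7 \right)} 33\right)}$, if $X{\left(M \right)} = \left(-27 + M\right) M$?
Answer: $- \frac{1}{6835} \approx -0.00014631$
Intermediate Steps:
$X{\left(M \right)} = M \left(-27 + M\right)$
$z = -7193$ ($z = 216 \left(-27 + 216\right) - 48017 = 216 \cdot 189 - 48017 = 40824 - 48017 = -7193$)
$\frac{1}{z + \left(127 + a{\left(7 \right)} 33\right)} = \frac{1}{-7193 + \left(127 + 7 \cdot 33\right)} = \frac{1}{-7193 + \left(127 + 231\right)} = \frac{1}{-7193 + 358} = \frac{1}{-6835} = - \frac{1}{6835}$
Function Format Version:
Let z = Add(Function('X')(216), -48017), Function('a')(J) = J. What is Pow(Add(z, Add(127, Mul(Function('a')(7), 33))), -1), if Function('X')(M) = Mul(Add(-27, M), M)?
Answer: Rational(-1, 6835) ≈ -0.00014631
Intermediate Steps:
Function('X')(M) = Mul(M, Add(-27, M))
z = -7193 (z = Add(Mul(216, Add(-27, 216)), -48017) = Add(Mul(216, 189), -48017) = Add(40824, -48017) = -7193)
Pow(Add(z, Add(127, Mul(Function('a')(7), 33))), -1) = Pow(Add(-7193, Add(127, Mul(7, 33))), -1) = Pow(Add(-7193, Add(127, 231)), -1) = Pow(Add(-7193, 358), -1) = Pow(-6835, -1) = Rational(-1, 6835)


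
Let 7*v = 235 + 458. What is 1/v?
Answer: 1/99 ≈ 0.010101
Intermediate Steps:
v = 99 (v = (235 + 458)/7 = (1/7)*693 = 99)
1/v = 1/99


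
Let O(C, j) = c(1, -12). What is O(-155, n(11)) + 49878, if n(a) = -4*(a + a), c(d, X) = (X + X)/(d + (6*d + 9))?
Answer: 99753/2 ≈ 49877.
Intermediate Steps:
c(d, X) = 2*X/(9 + 7*d) (c(d, X) = (2*X)/(d + (9 + 6*d)) = (2*X)/(9 + 7*d) = 2*X/(9 + 7*d))
n(a) = -8*a
O(C, j) = -3/2 (O(C, j) = 2*(-12)/(9 + 7*1) = 2*(-12)/(9 + 7) = 2*(-12)/16 = 2*(-12)*(1/16) = -3/2)
O(-155, n(11)) + 49878 = -3/2 + 49878 = 99753/2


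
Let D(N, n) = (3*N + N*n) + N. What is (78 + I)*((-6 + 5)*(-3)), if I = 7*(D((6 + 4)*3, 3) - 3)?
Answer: 4581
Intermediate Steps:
D(N, n) = 4*N + N*n
I = 1449 (I = 7*(((6 + 4)*3)*(4 + 3) - 3) = 7*((10*3)*7 - 3) = 7*(30*7 - 3) = 7*(210 - 3) = 7*207 = 1449)
(78 + I)*((-6 + 5)*(-3)) = (78 + 1449)*((-6 + 5)*(-3)) = 1527*(-1*(-3)) = 1527*3 = 4581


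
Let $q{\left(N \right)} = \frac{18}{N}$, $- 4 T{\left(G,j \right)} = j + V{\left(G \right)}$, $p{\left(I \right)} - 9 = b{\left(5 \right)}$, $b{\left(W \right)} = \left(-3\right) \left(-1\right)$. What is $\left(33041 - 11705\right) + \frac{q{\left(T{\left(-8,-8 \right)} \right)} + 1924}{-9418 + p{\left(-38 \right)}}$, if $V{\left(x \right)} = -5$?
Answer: $\frac{1304449162}{61139} \approx 21336.0$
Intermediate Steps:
$b{\left(W \right)} = 3$
$p{\left(I \right)} = 12$ ($p{\left(I \right)} = 9 + 3 = 12$)
$T{\left(G,j \right)} = \frac{5}{4} - \frac{j}{4}$ ($T{\left(G,j \right)} = - \frac{j - 5}{4} = - \frac{-5 + j}{4} = \frac{5}{4} - \frac{j}{4}$)
$\left(33041 - 11705\right) + \frac{q{\left(T{\left(-8,-8 \right)} \right)} + 1924}{-9418 + p{\left(-38 \right)}} = \left(33041 - 11705\right) + \frac{\frac{18}{\frac{5}{4} - -2} + 1924}{-9418 + 12} = 21336 + \frac{\frac{18}{\frac{5}{4} + 2} + 1924}{-9406} = 21336 + \left(\frac{18}{\frac{13}{4}} + 1924\right) \left(- \frac{1}{9406}\right) = 21336 + \left(18 \cdot \frac{4}{13} + 1924\right) \left(- \frac{1}{9406}\right) = 21336 + \left(\frac{72}{13} + 1924\right) \left(- \frac{1}{9406}\right) = 21336 + \frac{25084}{13} \left(- \frac{1}{9406}\right) = 21336 - \frac{12542}{61139} = \frac{1304449162}{61139}$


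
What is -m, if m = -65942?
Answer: 65942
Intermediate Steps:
-m = -1*(-65942) = 65942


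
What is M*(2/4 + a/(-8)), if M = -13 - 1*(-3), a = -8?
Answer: -15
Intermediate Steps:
M = -10 (M = -13 + 3 = -10)
M*(2/4 + a/(-8)) = -10*(2/4 - 8/(-8)) = -10*(2*(1/4) - 8*(-1/8)) = -10*(1/2 + 1) = -10*3/2 = -15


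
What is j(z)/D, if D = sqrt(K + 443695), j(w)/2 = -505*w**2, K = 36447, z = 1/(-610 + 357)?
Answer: -505*sqrt(480142)/15366704639 ≈ -2.2772e-5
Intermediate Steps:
z = -1/253 (z = 1/(-253) = -1/253 ≈ -0.0039526)
j(w) = -1010*w**2 (j(w) = 2*(-505*w**2) = -1010*w**2)
D = sqrt(480142) (D = sqrt(36447 + 443695) = sqrt(480142) ≈ 692.92)
j(z)/D = (-1010*(-1/253)**2)/(sqrt(480142)) = (-1010*1/64009)*(sqrt(480142)/480142) = -505*sqrt(480142)/15366704639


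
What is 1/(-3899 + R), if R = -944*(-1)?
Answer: -1/2955 ≈ -0.00033841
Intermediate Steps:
R = 944
1/(-3899 + R) = 1/(-3899 + 944) = 1/(-2955) = -1/2955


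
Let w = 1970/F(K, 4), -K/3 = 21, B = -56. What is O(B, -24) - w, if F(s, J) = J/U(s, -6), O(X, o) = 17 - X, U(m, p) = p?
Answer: 3028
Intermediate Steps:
K = -63 (K = -3*21 = -63)
F(s, J) = -J/6 (F(s, J) = J/(-6) = J*(-⅙) = -J/6)
w = -2955 (w = 1970/((-⅙*4)) = 1970/(-⅔) = 1970*(-3/2) = -2955)
O(B, -24) - w = (17 - 1*(-56)) - 1*(-2955) = (17 + 56) + 2955 = 73 + 2955 = 3028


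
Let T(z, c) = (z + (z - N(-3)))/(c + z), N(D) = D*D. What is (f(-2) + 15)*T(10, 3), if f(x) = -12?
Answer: 33/13 ≈ 2.5385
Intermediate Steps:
N(D) = D**2
T(z, c) = (-9 + 2*z)/(c + z) (T(z, c) = (z + (z - 1*(-3)**2))/(c + z) = (z + (z - 1*9))/(c + z) = (z + (z - 9))/(c + z) = (z + (-9 + z))/(c + z) = (-9 + 2*z)/(c + z))
(f(-2) + 15)*T(10, 3) = (-12 + 15)*((-9 + 2*10)/(3 + 10)) = 3*((-9 + 20)/13) = 3*((1/13)*11) = 3*(11/13) = 33/13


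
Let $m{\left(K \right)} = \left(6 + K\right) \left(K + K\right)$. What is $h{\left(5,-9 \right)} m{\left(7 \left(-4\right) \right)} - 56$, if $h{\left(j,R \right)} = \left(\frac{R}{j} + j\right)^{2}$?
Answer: $\frac{313992}{25} \approx 12560.0$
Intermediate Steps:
$m{\left(K \right)} = 2 K \left(6 + K\right)$ ($m{\left(K \right)} = \left(6 + K\right) 2 K = 2 K \left(6 + K\right)$)
$h{\left(j,R \right)} = \left(j + \frac{R}{j}\right)^{2}$
$h{\left(5,-9 \right)} m{\left(7 \left(-4\right) \right)} - 56 = \frac{\left(-9 + 5^{2}\right)^{2}}{25} \cdot 2 \cdot 7 \left(-4\right) \left(6 + 7 \left(-4\right)\right) - 56 = \frac{\left(-9 + 25\right)^{2}}{25} \cdot 2 \left(-28\right) \left(6 - 28\right) - 56 = \frac{16^{2}}{25} \cdot 2 \left(-28\right) \left(-22\right) - 56 = \frac{1}{25} \cdot 256 \cdot 1232 - 56 = \frac{256}{25} \cdot 1232 - 56 = \frac{315392}{25} - 56 = \frac{313992}{25}$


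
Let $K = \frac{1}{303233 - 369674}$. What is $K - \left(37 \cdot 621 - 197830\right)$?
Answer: $\frac{11617408172}{66441} \approx 1.7485 \cdot 10^{5}$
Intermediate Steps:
$K = - \frac{1}{66441}$ ($K = \frac{1}{-66441} = - \frac{1}{66441} \approx -1.5051 \cdot 10^{-5}$)
$K - \left(37 \cdot 621 - 197830\right) = - \frac{1}{66441} - \left(37 \cdot 621 - 197830\right) = - \frac{1}{66441} - \left(22977 - 197830\right) = - \frac{1}{66441} - -174853 = - \frac{1}{66441} + 174853 = \frac{11617408172}{66441}$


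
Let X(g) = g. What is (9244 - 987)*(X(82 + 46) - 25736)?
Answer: -211445256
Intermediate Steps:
(9244 - 987)*(X(82 + 46) - 25736) = (9244 - 987)*((82 + 46) - 25736) = 8257*(128 - 25736) = 8257*(-25608) = -211445256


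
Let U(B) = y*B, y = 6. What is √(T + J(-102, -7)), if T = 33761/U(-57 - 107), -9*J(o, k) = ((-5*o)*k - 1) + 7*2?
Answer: √87363866/492 ≈ 18.998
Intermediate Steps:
U(B) = 6*B
J(o, k) = -13/9 + 5*k*o/9 (J(o, k) = -(((-5*o)*k - 1) + 7*2)/9 = -((-5*k*o - 1) + 14)/9 = -((-1 - 5*k*o) + 14)/9 = -(13 - 5*k*o)/9 = -13/9 + 5*k*o/9)
T = -33761/984 (T = 33761/((6*(-57 - 107))) = 33761/((6*(-164))) = 33761/(-984) = 33761*(-1/984) = -33761/984 ≈ -34.310)
√(T + J(-102, -7)) = √(-33761/984 + (-13/9 + (5/9)*(-7)*(-102))) = √(-33761/984 + (-13/9 + 1190/3)) = √(-33761/984 + 3557/9) = √(1065413/2952) = √87363866/492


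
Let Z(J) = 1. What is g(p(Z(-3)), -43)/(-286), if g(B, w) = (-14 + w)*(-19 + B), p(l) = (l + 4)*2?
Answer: -513/286 ≈ -1.7937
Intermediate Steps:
p(l) = 8 + 2*l (p(l) = (4 + l)*2 = 8 + 2*l)
g(B, w) = (-19 + B)*(-14 + w)
g(p(Z(-3)), -43)/(-286) = (266 - 19*(-43) - 14*(8 + 2*1) + (8 + 2*1)*(-43))/(-286) = (266 + 817 - 14*(8 + 2) + (8 + 2)*(-43))*(-1/286) = (266 + 817 - 14*10 + 10*(-43))*(-1/286) = (266 + 817 - 140 - 430)*(-1/286) = 513*(-1/286) = -513/286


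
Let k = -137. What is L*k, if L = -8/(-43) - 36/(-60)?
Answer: -23153/215 ≈ -107.69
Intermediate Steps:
L = 169/215 (L = -8*(-1/43) - 36*(-1/60) = 8/43 + ⅗ = 169/215 ≈ 0.78605)
L*k = (169/215)*(-137) = -23153/215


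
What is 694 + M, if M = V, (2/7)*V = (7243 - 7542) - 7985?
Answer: -28300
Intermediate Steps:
V = -28994 (V = 7*((7243 - 7542) - 7985)/2 = 7*(-299 - 7985)/2 = (7/2)*(-8284) = -28994)
M = -28994
694 + M = 694 - 28994 = -28300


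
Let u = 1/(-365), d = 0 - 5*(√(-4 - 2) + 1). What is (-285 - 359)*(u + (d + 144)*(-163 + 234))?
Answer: -2319806496/365 + 228620*I*√6 ≈ -6.3556e+6 + 5.6e+5*I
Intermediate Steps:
d = -5 - 5*I*√6 (d = 0 - 5*(√(-6) + 1) = 0 - 5*(I*√6 + 1) = 0 - 5*(1 + I*√6) = 0 + (-5 - 5*I*√6) = -5 - 5*I*√6 ≈ -5.0 - 12.247*I)
u = -1/365 ≈ -0.0027397
(-285 - 359)*(u + (d + 144)*(-163 + 234)) = (-285 - 359)*(-1/365 + ((-5 - 5*I*√6) + 144)*(-163 + 234)) = -644*(-1/365 + (139 - 5*I*√6)*71) = -644*(-1/365 + (9869 - 355*I*√6)) = -644*(3602184/365 - 355*I*√6) = -2319806496/365 + 228620*I*√6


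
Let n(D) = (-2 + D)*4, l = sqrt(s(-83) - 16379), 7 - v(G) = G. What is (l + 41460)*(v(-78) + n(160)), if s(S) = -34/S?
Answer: 29726820 + 6453*I*sqrt(1392989)/83 ≈ 2.9727e+7 + 91761.0*I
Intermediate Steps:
v(G) = 7 - G
l = 9*I*sqrt(1392989)/83 (l = sqrt(-34/(-83) - 16379) = sqrt(-34*(-1/83) - 16379) = sqrt(34/83 - 16379) = sqrt(-1359423/83) = 9*I*sqrt(1392989)/83 ≈ 127.98*I)
n(D) = -8 + 4*D
(l + 41460)*(v(-78) + n(160)) = (9*I*sqrt(1392989)/83 + 41460)*((7 - 1*(-78)) + (-8 + 4*160)) = (41460 + 9*I*sqrt(1392989)/83)*((7 + 78) + (-8 + 640)) = (41460 + 9*I*sqrt(1392989)/83)*(85 + 632) = (41460 + 9*I*sqrt(1392989)/83)*717 = 29726820 + 6453*I*sqrt(1392989)/83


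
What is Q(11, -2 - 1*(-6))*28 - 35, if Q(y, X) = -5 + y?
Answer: 133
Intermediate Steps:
Q(11, -2 - 1*(-6))*28 - 35 = (-5 + 11)*28 - 35 = 6*28 - 35 = 168 - 35 = 133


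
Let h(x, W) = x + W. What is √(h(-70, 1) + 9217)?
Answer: 2*√2287 ≈ 95.645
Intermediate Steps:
h(x, W) = W + x
√(h(-70, 1) + 9217) = √((1 - 70) + 9217) = √(-69 + 9217) = √9148 = 2*√2287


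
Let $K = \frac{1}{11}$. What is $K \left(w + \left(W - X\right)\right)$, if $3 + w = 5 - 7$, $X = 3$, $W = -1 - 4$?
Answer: $- \frac{13}{11} \approx -1.1818$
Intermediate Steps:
$W = -5$ ($W = -1 - 4 = -5$)
$K = \frac{1}{11} \approx 0.090909$
$w = -5$ ($w = -3 + \left(5 - 7\right) = -3 - 2 = -5$)
$K \left(w + \left(W - X\right)\right) = \frac{-5 - 8}{11} = \frac{1}{11} \left(-13\right) = - \frac{13}{11}$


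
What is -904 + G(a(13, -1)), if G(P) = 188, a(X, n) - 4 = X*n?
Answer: -716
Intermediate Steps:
a(X, n) = 4 + X*n
-904 + G(a(13, -1)) = -904 + 188 = -716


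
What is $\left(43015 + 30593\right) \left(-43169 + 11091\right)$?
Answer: $-2361197424$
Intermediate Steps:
$\left(43015 + 30593\right) \left(-43169 + 11091\right) = 73608 \left(-32078\right) = -2361197424$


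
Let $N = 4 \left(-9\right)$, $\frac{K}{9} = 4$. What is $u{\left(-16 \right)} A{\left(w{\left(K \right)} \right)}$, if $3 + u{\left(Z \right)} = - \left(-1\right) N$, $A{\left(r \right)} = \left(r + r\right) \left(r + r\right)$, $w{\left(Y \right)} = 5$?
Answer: $-3900$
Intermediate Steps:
$K = 36$ ($K = 9 \cdot 4 = 36$)
$N = -36$
$A{\left(r \right)} = 4 r^{2}$ ($A{\left(r \right)} = 2 r 2 r = 4 r^{2}$)
$u{\left(Z \right)} = -39$ ($u{\left(Z \right)} = -3 - \left(-1\right) \left(-36\right) = -3 - 36 = -39$)
$u{\left(-16 \right)} A{\left(w{\left(K \right)} \right)} = - 39 \cdot 4 \cdot 5^{2} = - 39 \cdot 4 \cdot 25 = \left(-39\right) 100 = -3900$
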